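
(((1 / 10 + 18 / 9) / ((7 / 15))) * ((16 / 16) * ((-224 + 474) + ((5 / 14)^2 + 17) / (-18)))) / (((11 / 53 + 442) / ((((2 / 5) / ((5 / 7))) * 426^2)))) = 2112747176151 / 8202950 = 257559.44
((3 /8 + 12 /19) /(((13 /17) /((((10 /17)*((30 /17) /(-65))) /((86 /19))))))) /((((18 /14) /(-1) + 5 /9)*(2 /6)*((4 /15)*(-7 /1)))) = -0.01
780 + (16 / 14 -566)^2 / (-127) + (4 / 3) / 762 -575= -129225511 / 56007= -2307.31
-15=-15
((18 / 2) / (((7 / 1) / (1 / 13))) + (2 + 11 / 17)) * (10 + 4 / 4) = 46728 / 1547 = 30.21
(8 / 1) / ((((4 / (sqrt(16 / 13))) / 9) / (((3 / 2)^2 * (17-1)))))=2592 * sqrt(13) / 13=718.89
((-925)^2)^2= 732094140625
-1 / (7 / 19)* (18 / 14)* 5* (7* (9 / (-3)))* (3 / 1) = 7695 / 7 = 1099.29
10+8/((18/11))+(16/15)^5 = 12354826/759375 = 16.27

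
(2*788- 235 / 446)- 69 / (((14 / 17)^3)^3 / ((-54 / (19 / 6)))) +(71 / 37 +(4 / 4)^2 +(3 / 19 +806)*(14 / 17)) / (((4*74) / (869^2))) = 51218596498607577100899 / 29960857700348288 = 1709517.03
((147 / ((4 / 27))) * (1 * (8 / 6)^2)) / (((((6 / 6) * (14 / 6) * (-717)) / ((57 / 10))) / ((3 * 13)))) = -280098 / 1195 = -234.39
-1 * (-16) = 16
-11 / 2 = -5.50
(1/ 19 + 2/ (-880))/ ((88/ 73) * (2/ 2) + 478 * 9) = 30733/ 2626160240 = 0.00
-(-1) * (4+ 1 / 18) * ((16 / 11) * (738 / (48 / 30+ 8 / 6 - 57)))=-718320 / 8921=-80.52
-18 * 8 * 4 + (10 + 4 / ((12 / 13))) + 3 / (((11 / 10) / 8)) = -17815 / 33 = -539.85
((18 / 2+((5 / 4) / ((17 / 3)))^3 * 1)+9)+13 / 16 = 5918627 / 314432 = 18.82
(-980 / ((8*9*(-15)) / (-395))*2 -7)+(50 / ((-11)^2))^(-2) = -48464693 / 67500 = -718.00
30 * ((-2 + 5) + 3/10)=99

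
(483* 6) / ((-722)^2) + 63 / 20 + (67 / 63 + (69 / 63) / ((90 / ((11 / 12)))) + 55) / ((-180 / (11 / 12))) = 18322814990257 / 6384269404800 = 2.87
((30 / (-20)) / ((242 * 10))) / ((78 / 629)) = -629 / 125840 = -0.00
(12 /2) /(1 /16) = 96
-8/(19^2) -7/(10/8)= -10148/1805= -5.62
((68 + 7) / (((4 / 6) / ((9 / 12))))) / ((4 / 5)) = 3375 / 32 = 105.47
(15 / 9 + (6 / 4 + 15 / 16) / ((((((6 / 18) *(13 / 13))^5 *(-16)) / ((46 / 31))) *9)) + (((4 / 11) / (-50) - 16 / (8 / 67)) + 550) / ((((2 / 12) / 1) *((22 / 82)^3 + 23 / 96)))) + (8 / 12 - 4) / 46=1242825214426486661 / 128973479395200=9636.29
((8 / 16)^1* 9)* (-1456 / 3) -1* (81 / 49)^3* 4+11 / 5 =-2199.87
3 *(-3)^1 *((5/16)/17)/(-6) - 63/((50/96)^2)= -78953313/340000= -232.22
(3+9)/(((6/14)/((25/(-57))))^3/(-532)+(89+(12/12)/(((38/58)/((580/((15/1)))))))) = 102642750000/1266092313133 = 0.08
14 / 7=2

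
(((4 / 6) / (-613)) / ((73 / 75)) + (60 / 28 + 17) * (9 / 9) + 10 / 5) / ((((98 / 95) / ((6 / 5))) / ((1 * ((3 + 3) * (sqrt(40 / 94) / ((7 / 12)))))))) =54357496416 * sqrt(235) / 5049790403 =165.01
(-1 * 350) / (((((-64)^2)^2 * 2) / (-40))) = 875 / 2097152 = 0.00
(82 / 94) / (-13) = -41 / 611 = -0.07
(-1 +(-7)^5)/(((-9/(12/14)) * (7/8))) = 268928/147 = 1829.44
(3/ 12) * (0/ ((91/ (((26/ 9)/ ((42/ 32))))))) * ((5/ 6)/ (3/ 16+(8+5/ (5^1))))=0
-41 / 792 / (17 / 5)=-205 / 13464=-0.02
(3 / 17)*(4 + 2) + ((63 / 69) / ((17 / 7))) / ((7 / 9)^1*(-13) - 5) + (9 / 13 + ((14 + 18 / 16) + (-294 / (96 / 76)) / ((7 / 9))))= -97609433 / 345644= -282.40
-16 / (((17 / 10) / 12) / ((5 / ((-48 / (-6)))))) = -1200 / 17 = -70.59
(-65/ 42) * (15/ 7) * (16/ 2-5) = -975/ 98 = -9.95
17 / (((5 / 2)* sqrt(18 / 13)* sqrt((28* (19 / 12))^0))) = 17* sqrt(26) / 15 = 5.78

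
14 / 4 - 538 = -1069 / 2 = -534.50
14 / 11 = 1.27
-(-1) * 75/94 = 75/94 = 0.80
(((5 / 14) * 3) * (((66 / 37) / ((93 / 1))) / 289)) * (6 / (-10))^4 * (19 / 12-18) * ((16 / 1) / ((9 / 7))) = -78012 / 41435375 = -0.00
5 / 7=0.71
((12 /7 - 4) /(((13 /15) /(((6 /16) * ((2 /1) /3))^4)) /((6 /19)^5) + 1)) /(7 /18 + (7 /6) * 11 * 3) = -52488 /63091895545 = -0.00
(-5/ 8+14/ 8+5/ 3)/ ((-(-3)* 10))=67/ 720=0.09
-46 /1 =-46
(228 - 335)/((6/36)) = -642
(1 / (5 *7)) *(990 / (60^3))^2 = 121 / 201600000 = 0.00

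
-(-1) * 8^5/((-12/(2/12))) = -4096/9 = -455.11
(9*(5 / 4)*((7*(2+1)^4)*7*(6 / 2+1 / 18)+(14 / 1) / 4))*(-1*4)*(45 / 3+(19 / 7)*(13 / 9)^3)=-1024965520 / 81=-12653895.31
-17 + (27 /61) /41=-42490 /2501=-16.99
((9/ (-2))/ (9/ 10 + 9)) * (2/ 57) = -10/ 627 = -0.02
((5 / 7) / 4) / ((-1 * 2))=-5 / 56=-0.09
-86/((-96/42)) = 301/8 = 37.62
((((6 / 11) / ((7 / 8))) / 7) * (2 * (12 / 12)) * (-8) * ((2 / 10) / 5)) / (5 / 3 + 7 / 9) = -3456 / 148225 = -0.02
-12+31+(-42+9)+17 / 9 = -109 / 9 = -12.11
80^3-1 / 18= 511999.94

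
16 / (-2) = -8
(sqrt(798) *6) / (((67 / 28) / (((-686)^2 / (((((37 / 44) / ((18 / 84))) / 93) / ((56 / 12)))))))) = 323514043776 *sqrt(798) / 2479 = 3686532416.36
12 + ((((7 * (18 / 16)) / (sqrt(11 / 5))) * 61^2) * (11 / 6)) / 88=12 + 78141 * sqrt(55) / 1408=423.58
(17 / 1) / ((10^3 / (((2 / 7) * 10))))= 0.05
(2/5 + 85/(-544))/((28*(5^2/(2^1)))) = 39/56000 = 0.00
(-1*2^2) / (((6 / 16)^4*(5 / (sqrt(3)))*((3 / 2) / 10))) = -65536*sqrt(3) / 243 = -467.13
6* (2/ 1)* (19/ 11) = 228/ 11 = 20.73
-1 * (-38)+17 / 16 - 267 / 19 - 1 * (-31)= 17027 / 304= 56.01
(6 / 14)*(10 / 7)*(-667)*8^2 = -1280640 / 49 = -26135.51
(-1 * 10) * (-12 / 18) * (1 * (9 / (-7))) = -60 / 7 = -8.57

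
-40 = -40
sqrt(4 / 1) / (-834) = -1 / 417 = -0.00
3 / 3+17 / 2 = 19 / 2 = 9.50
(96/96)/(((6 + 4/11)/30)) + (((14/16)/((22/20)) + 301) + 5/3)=284755/924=308.18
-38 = -38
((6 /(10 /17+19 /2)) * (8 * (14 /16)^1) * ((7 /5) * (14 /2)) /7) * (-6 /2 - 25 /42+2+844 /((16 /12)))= 901646 /245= 3680.19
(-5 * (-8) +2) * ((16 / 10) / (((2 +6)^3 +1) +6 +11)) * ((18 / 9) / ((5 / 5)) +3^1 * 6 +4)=4032 / 1325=3.04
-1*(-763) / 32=763 / 32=23.84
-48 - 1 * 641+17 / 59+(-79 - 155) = -54440 / 59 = -922.71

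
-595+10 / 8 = -2375 / 4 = -593.75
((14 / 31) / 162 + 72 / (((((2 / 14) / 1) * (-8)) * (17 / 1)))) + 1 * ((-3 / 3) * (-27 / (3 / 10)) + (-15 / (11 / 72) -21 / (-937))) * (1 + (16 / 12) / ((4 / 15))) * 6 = -130866893186 / 439974909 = -297.44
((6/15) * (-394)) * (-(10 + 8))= 14184/5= 2836.80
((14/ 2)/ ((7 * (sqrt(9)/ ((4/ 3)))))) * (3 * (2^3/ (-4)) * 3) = -8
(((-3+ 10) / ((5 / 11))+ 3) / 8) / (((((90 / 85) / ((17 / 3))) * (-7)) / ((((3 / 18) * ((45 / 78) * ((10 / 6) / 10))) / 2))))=-6647 / 471744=-0.01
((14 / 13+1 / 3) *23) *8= 10120 / 39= 259.49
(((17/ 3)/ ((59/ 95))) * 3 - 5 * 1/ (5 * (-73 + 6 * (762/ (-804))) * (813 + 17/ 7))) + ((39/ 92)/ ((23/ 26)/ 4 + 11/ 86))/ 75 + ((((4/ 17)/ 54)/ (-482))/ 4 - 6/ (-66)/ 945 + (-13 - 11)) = 6572031090320319306289/ 1939119343716024439200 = 3.39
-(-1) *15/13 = 15/13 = 1.15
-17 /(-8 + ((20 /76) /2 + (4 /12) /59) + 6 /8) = 228684 /95681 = 2.39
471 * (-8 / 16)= -471 / 2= -235.50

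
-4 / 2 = -2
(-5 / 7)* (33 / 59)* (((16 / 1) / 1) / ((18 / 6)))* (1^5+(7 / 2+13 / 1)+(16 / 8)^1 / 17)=-263560 / 7021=-37.54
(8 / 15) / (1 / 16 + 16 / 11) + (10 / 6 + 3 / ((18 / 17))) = 38861 / 8010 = 4.85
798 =798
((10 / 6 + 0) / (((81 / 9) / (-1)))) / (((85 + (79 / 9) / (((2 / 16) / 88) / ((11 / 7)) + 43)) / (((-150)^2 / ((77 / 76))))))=-949047150000 / 19662412847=-48.27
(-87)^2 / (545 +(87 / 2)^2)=30276 / 9749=3.11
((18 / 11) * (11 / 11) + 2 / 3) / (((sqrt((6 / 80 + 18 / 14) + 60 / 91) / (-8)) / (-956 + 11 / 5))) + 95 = 95 + 305216 * sqrt(743470) / 21285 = 12459.18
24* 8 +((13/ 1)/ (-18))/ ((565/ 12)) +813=1703449/ 1695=1004.98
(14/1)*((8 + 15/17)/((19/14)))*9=266364/323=824.66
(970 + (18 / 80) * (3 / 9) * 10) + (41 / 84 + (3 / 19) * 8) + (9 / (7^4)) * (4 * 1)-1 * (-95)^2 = -1102038769 / 136857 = -8052.48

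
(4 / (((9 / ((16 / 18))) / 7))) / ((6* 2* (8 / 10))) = 70 / 243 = 0.29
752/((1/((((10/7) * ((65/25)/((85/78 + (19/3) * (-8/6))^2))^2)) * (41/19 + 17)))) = 39627923336681472/833387700381695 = 47.55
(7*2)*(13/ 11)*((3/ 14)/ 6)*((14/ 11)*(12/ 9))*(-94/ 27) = -34216/ 9801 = -3.49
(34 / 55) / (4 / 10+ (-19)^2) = 34 / 19877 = 0.00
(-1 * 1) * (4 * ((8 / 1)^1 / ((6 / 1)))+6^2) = -124 / 3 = -41.33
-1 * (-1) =1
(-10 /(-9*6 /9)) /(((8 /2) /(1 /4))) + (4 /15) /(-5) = 61 /1200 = 0.05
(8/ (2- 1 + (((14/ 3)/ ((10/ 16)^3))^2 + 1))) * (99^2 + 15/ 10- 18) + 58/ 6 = 17260435123/ 77492211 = 222.74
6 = 6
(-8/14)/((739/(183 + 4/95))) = -69556/491435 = -0.14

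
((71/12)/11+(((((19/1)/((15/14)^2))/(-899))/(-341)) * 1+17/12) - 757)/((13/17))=-1770714616559/1793370150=-987.37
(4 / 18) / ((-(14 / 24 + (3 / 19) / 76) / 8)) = -2888 / 951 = -3.04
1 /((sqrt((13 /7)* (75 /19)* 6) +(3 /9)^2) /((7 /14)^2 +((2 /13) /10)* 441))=-2189313 /123166420 +444447* sqrt(3458) /24633284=1.04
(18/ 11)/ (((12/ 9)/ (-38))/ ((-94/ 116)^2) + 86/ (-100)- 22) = -113321700/ 1586804549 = -0.07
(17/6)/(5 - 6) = -17/6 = -2.83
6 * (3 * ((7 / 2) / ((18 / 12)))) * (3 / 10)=63 / 5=12.60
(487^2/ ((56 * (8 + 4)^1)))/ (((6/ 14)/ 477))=12569957/ 32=392811.16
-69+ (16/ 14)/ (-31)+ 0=-14981/ 217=-69.04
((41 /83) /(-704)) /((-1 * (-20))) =-41 /1168640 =-0.00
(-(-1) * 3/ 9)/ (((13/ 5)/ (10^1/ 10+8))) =15/ 13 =1.15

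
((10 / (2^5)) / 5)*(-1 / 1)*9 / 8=-0.07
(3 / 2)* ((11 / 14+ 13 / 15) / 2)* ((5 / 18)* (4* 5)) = 1735 / 252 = 6.88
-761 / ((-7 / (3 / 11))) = 2283 / 77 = 29.65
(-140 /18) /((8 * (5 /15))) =-35 /12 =-2.92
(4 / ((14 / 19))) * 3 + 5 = 149 / 7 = 21.29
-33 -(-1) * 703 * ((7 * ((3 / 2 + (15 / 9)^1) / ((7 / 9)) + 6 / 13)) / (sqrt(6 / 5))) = -33 + 193325 * sqrt(30) / 52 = 20330.17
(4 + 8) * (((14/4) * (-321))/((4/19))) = -128079/2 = -64039.50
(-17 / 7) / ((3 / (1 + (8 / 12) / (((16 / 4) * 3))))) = -323 / 378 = -0.85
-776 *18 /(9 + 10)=-13968 /19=-735.16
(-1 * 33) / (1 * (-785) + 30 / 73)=2409 / 57275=0.04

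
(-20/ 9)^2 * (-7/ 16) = -175/ 81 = -2.16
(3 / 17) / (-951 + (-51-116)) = -0.00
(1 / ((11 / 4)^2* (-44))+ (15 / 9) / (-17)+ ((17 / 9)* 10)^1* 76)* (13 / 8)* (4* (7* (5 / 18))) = 133005719665 / 7331148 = 18142.55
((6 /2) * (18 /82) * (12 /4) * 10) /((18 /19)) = 855 /41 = 20.85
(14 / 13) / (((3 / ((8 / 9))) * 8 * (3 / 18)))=28 / 117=0.24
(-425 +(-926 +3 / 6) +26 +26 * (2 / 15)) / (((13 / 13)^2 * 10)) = -39631 / 300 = -132.10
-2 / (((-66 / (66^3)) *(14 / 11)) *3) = 15972 / 7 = 2281.71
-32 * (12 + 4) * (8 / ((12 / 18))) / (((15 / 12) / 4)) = -98304 / 5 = -19660.80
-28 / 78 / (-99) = 14 / 3861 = 0.00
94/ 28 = 47/ 14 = 3.36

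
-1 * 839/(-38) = 839/38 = 22.08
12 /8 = 3 /2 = 1.50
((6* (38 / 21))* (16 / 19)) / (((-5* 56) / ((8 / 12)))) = -16 / 735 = -0.02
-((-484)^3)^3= 1457498964228107529355264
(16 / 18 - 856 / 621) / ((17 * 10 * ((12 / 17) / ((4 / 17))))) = -152 / 158355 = -0.00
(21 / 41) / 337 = 21 / 13817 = 0.00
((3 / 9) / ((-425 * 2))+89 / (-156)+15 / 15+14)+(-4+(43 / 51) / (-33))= 22761917 / 2187900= 10.40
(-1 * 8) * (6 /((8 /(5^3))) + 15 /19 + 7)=-15434 /19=-812.32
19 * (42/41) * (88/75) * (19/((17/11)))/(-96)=-305767/104550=-2.92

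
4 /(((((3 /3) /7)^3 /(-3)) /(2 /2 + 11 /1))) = -49392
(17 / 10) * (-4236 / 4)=-18003 / 10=-1800.30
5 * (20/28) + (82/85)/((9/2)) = 20273/5355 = 3.79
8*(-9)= -72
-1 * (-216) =216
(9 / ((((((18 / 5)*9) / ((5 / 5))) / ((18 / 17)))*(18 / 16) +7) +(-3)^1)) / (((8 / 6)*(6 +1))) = 270 / 10759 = 0.03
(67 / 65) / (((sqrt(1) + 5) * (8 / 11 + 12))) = 737 / 54600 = 0.01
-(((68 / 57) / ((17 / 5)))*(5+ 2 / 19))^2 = -3763600 / 1172889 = -3.21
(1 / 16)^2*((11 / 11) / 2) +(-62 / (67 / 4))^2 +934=2178170249 / 2298368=947.70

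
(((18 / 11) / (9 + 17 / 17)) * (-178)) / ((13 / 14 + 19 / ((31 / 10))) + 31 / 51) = -35458668 / 9331685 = -3.80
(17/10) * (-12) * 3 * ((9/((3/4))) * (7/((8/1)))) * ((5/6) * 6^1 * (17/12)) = -18207/4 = -4551.75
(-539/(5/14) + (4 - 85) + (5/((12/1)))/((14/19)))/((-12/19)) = 25370567/10080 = 2516.92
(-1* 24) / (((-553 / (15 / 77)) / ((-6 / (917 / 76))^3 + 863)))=239529726001080 / 32834005264753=7.30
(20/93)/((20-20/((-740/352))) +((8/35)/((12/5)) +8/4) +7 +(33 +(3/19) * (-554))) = -0.01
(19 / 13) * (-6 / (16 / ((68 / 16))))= -969 / 416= -2.33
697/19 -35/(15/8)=1027/57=18.02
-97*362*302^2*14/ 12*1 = -11208880396/ 3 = -3736293465.33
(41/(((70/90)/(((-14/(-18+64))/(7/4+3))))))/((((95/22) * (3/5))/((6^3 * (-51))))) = 119237184/8303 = 14360.74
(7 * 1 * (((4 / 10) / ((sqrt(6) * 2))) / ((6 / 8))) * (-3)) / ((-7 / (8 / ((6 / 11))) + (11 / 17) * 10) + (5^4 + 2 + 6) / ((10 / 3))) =-1496 * sqrt(6) / 313989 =-0.01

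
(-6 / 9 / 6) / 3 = -1 / 27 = -0.04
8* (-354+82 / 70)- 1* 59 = -100857 / 35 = -2881.63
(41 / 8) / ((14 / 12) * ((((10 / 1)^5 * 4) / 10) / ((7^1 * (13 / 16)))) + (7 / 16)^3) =818688 / 1310733377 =0.00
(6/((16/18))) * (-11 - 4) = -405/4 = -101.25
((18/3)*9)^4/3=2834352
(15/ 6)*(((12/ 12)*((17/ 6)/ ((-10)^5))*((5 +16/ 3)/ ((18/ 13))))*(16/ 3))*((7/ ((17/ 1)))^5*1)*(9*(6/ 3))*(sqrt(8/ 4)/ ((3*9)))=-6773221*sqrt(2)/ 304434045000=-0.00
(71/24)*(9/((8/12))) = 639/16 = 39.94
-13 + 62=49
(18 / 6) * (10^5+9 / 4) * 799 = 958821573 / 4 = 239705393.25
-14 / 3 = -4.67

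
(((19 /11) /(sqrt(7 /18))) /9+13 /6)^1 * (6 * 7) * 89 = 3382 * sqrt(14) /11+8099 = 9249.39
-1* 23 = -23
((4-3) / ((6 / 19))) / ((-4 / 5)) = -95 / 24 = -3.96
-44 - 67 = -111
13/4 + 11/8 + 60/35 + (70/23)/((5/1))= 8949/1288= 6.95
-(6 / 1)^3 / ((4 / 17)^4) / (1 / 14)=-15785469 / 16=-986591.81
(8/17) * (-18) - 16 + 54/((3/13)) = 3562/17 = 209.53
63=63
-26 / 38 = -0.68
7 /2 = 3.50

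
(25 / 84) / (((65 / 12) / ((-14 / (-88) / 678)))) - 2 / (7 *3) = -258509 / 2714712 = -0.10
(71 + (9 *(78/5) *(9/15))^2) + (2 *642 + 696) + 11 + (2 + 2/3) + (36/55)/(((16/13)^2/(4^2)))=756356527/82500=9167.96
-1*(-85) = 85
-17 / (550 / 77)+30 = 1381 / 50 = 27.62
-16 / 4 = -4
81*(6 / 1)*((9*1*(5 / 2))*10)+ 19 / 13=1421569 / 13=109351.46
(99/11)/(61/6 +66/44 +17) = 27/86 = 0.31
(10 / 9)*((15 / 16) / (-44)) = -25 / 1056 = -0.02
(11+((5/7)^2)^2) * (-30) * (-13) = 10544040/2401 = 4391.52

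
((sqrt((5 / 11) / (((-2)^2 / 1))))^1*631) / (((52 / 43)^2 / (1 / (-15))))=-1166719*sqrt(55) / 892320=-9.70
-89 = -89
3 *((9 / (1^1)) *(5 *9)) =1215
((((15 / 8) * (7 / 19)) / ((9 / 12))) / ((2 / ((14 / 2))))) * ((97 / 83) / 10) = 4753 / 12616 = 0.38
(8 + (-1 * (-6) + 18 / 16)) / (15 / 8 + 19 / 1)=121 / 167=0.72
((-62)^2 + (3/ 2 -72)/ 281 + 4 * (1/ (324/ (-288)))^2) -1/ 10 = 437786167/ 113805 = 3846.81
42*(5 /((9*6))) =35 /9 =3.89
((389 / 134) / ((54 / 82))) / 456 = 15949 / 1649808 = 0.01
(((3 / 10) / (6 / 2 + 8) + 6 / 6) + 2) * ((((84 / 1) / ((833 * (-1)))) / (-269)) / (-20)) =-999 / 17606050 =-0.00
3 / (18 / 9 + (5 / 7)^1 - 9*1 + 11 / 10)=-70 / 121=-0.58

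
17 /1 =17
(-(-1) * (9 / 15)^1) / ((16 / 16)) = 3 / 5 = 0.60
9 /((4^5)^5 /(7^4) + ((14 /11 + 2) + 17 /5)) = 0.00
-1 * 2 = -2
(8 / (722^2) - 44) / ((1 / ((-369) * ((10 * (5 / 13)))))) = 105794550900 / 1694173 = 62446.13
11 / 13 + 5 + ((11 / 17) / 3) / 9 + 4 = 58895 / 5967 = 9.87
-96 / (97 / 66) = -6336 / 97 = -65.32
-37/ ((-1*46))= 37/ 46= 0.80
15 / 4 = 3.75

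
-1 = -1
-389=-389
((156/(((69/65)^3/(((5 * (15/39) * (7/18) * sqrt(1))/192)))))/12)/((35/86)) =59044375/567663552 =0.10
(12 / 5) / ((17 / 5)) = 12 / 17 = 0.71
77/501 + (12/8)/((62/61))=101231/62124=1.63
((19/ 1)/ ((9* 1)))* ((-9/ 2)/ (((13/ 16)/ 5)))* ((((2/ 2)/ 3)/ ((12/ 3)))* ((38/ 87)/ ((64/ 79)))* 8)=-142595/ 6786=-21.01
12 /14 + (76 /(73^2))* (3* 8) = 44742 /37303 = 1.20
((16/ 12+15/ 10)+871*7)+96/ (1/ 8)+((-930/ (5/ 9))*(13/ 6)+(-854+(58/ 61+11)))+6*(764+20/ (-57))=48543641/ 6954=6980.68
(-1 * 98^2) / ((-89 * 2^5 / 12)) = 7203 / 178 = 40.47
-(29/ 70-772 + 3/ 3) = 53941/ 70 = 770.59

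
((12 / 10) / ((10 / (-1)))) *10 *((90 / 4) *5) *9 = -1215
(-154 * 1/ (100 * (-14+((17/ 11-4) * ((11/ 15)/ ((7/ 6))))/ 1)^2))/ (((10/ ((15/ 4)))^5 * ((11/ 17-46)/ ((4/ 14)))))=43659/ 146599313408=0.00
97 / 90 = 1.08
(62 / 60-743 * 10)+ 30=-221969 / 30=-7398.97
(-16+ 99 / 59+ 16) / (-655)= -99 / 38645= -0.00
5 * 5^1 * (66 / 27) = 550 / 9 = 61.11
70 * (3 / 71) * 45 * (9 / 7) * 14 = 170100 / 71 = 2395.77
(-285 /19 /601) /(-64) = 15 /38464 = 0.00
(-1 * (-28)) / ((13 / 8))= 224 / 13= 17.23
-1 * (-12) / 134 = 6 / 67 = 0.09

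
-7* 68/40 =-11.90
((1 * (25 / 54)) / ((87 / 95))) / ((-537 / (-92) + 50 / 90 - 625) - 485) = -109250 / 238498407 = -0.00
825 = 825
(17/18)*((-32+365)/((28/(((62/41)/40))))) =19499/45920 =0.42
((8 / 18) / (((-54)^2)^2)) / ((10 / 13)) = 13 / 191318760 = 0.00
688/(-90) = -344/45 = -7.64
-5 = -5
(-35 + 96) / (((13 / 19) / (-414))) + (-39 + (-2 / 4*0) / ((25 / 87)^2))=-480333 / 13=-36948.69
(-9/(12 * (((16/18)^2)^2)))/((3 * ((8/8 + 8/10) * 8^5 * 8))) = -3645/4294967296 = -0.00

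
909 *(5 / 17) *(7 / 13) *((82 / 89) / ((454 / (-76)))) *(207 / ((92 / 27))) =-6022484055 / 4464863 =-1348.86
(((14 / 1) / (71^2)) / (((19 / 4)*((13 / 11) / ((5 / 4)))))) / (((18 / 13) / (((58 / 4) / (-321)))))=-11165 / 553411062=-0.00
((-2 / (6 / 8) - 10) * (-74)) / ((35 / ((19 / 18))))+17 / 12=112211 / 3780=29.69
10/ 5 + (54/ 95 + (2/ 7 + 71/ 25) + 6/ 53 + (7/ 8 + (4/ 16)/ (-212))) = 18838209/ 2819600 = 6.68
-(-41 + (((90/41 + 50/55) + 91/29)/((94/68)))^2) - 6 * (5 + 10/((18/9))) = -14884601705447/377872072369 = -39.39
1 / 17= 0.06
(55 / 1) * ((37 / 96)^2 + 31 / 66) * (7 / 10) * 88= 4825975 / 2304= 2094.61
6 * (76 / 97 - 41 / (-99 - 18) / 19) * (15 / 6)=864625 / 71877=12.03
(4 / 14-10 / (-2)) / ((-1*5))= -37 / 35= -1.06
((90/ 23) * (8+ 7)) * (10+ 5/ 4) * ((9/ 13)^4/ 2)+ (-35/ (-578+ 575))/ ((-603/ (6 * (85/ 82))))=4919238795425/ 64962451476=75.72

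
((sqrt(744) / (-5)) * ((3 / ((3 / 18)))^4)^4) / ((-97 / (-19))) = -4614702181670581567488 * sqrt(186) / 485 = -129765251198145203246.42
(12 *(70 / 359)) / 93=280 / 11129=0.03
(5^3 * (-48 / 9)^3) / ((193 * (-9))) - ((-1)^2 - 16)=1215485 / 46899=25.92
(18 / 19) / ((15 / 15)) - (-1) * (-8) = -134 / 19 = -7.05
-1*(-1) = 1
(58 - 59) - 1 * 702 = -703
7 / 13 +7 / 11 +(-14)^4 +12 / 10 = 27469138 / 715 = 38418.37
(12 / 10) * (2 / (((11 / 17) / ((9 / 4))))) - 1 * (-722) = 40169 / 55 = 730.35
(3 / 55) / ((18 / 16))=8 / 165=0.05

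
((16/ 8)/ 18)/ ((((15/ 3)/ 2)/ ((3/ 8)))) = 1/ 60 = 0.02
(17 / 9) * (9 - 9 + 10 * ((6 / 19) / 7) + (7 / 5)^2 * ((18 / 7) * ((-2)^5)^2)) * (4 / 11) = 388998352 / 109725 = 3545.21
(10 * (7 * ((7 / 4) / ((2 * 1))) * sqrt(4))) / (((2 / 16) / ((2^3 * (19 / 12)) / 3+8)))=107800 / 9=11977.78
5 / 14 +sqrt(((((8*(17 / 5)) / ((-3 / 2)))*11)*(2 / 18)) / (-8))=5 / 14 +sqrt(5610) / 45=2.02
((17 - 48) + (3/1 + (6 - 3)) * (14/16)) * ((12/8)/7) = -309/56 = -5.52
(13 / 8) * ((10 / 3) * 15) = 325 / 4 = 81.25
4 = 4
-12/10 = -6/5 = -1.20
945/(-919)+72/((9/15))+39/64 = 7033281/58816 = 119.58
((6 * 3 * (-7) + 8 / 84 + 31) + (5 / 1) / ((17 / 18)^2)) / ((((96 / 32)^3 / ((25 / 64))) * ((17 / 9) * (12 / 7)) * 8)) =-0.05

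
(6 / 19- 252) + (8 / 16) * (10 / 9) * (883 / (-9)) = -471227 / 1539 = -306.19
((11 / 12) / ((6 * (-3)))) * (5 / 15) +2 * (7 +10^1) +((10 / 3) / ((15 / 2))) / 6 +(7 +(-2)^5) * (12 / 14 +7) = -736517 / 4536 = -162.37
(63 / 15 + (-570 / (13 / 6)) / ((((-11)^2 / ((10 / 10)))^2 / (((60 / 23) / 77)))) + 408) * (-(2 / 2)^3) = -694720324323 / 1685398715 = -412.20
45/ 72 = 5/ 8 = 0.62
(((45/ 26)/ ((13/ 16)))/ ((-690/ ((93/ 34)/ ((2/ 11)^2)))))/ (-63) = 3751/ 925106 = 0.00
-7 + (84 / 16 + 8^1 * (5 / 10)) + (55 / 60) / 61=829 / 366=2.27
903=903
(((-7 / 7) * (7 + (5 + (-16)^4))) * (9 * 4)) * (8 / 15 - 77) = 902202672 / 5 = 180440534.40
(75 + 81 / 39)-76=14 / 13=1.08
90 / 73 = 1.23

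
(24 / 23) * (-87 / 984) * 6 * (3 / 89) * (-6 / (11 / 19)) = 178524 / 923197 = 0.19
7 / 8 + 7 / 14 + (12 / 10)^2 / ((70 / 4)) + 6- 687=-4756799 / 7000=-679.54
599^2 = 358801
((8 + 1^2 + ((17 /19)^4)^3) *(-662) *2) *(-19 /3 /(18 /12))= 54290504835369156080 /1048412330083971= 51783.54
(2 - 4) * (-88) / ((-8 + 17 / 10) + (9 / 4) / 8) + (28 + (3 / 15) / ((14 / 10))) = -7409 / 6741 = -1.10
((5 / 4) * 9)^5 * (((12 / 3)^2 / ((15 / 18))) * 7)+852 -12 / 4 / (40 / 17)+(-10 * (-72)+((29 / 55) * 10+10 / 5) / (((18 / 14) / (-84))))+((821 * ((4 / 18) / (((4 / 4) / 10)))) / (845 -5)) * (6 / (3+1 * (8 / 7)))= 24220415.13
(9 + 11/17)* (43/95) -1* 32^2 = -1646708/1615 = -1019.63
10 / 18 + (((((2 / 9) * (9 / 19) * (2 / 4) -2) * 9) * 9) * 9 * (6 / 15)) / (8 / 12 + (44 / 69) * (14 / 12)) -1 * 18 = -52428289 / 124830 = -420.00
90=90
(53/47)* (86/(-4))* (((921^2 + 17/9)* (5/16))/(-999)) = 6433.11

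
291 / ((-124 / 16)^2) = 4656 / 961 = 4.84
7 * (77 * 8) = 4312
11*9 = 99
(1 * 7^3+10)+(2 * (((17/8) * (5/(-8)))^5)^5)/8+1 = 301201747650848573236499906803106706593311016459/5708990770823839524233143877797980545530986496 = 52.76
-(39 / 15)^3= -2197 / 125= -17.58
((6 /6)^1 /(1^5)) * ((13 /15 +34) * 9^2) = 14121 /5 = 2824.20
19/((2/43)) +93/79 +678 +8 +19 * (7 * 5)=278187/158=1760.68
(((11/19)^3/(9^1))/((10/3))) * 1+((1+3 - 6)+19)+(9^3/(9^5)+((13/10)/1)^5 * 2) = 679047378647/27778950000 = 24.44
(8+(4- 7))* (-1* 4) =-20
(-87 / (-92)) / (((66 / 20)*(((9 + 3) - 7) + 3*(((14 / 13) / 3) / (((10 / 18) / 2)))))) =9425 / 291962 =0.03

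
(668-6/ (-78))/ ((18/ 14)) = 6755/ 13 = 519.62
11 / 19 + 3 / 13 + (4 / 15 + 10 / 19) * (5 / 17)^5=853750450 / 1052114037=0.81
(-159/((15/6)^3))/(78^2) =-106/63375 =-0.00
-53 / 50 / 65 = -53 / 3250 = -0.02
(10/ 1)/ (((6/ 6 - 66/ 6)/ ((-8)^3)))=512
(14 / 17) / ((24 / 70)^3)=300125 / 14688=20.43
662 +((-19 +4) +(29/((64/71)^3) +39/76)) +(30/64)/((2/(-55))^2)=5187933057/4980736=1041.60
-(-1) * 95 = 95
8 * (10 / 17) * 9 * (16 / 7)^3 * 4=11796480 / 5831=2023.06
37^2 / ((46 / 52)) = 35594 / 23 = 1547.57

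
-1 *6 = -6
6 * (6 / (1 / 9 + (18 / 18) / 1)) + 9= 207 / 5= 41.40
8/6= 4/3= 1.33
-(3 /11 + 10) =-10.27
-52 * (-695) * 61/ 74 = 1102270/ 37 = 29791.08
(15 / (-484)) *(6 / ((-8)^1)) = 45 / 1936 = 0.02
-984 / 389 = -2.53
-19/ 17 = -1.12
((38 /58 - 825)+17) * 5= -117065 /29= -4036.72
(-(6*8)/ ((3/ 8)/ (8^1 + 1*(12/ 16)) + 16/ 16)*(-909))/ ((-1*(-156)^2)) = -21210/ 12337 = -1.72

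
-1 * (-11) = 11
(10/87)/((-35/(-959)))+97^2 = 818857/87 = 9412.15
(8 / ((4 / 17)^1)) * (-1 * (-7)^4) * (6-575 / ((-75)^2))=-108328318 / 225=-481459.19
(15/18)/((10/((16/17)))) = 4/51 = 0.08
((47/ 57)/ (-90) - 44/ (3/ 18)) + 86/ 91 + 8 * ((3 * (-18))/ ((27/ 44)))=-451454537/ 466830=-967.06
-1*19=-19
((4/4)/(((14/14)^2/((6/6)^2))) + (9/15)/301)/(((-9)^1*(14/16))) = -12064/94815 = -0.13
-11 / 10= -1.10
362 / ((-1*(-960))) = 181 / 480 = 0.38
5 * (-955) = -4775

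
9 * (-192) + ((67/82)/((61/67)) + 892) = -4177183/5002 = -835.10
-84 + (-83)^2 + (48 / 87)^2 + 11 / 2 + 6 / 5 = 57288957 / 8410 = 6812.00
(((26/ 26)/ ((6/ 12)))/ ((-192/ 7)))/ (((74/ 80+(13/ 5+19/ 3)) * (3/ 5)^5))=-15625/ 164268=-0.10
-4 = -4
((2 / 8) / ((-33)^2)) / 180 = 1 / 784080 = 0.00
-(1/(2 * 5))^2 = -1/100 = -0.01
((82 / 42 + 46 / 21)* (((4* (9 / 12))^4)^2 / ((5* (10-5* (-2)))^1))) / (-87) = -2187 / 700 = -3.12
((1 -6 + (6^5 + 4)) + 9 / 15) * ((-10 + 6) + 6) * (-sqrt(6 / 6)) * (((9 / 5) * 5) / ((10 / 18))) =-6298236 / 25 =-251929.44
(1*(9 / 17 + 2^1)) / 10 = 43 / 170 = 0.25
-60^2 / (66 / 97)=-58200 / 11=-5290.91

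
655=655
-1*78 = -78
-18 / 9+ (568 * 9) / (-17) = -5146 / 17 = -302.71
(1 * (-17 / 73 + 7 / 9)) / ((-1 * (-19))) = 0.03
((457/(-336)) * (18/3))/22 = -457/1232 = -0.37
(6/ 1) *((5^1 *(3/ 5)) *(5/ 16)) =45/ 8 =5.62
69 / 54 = 23 / 18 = 1.28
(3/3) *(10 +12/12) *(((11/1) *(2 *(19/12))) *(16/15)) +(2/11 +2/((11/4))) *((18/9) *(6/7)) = 410.27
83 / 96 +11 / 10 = 943 / 480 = 1.96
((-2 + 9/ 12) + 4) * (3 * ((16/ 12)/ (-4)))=-2.75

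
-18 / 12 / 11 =-3 / 22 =-0.14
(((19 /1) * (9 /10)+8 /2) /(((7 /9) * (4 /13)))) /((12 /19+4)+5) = 156351 /17080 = 9.15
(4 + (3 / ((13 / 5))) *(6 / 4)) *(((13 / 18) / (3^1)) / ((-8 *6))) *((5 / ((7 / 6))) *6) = -745 / 1008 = -0.74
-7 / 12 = -0.58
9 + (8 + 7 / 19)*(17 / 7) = 3900 / 133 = 29.32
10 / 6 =5 / 3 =1.67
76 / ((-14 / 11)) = -418 / 7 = -59.71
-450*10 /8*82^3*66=-20469537000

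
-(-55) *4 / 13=220 / 13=16.92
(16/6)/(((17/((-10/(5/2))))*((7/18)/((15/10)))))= -288/119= -2.42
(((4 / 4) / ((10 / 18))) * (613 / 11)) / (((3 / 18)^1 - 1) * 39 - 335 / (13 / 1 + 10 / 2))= -49653 / 25300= -1.96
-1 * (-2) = 2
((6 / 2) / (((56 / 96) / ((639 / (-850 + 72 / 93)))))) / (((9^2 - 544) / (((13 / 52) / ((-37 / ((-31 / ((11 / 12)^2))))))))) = 397923192 / 190994563991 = 0.00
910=910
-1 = -1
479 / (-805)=-479 / 805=-0.60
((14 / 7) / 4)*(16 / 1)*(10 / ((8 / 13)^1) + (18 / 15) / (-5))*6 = 19212 / 25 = 768.48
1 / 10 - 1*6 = -59 / 10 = -5.90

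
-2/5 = -0.40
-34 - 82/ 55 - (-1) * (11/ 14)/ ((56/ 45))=-1503143/ 43120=-34.86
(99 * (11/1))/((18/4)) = 242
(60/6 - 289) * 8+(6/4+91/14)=-2224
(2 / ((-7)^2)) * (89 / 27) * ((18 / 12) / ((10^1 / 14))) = 89 / 315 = 0.28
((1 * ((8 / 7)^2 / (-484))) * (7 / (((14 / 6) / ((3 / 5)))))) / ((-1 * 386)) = 72 / 5721485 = 0.00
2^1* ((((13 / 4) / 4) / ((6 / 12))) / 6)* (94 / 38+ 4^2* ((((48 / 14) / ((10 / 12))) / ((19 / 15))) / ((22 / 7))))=51649 / 5016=10.30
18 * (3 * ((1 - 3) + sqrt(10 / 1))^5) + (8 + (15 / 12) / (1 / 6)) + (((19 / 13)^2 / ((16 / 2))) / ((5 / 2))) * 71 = -334298619 / 3380 + 31320 * sqrt(10) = 137.62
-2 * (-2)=4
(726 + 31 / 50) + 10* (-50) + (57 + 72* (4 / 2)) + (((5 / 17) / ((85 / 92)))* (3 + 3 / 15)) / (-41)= 253328749 / 592450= 427.60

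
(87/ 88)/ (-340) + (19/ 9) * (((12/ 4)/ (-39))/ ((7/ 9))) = -576397/ 2722720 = -0.21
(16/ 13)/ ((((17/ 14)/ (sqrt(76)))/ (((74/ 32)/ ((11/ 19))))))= 35.29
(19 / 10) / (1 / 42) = 399 / 5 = 79.80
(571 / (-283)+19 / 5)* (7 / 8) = 8827 / 5660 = 1.56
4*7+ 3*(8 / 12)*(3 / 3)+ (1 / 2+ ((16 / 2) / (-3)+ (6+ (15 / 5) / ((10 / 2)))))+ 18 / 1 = 1573 / 30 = 52.43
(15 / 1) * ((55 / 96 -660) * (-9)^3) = 230746725 / 32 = 7210835.16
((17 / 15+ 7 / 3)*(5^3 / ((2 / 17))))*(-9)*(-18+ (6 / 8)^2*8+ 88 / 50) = 389181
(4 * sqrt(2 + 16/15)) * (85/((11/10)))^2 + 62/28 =41828.16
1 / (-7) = -1 / 7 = -0.14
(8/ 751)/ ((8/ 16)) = 16/ 751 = 0.02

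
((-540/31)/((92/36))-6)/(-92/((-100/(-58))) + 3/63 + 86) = -4797450/12235793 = -0.39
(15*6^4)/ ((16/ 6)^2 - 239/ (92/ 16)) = -1006020/ 1783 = -564.23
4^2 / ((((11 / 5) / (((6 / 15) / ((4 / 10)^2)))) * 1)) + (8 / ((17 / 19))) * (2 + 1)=8416 / 187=45.01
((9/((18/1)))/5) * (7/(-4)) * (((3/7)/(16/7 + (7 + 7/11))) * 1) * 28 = -1617/7640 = -0.21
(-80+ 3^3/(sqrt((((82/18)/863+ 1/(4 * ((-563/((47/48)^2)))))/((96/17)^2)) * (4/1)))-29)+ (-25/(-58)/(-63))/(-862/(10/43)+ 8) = -7365502873/67573422+ 124416 * sqrt(16893179261)/14776825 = 985.34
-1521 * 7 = -10647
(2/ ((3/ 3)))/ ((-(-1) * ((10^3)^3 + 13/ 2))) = 4/ 2000000013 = 0.00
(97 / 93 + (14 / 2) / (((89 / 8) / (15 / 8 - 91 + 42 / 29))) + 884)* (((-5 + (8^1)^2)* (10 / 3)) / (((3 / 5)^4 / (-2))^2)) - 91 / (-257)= 47194254628279578049 / 1214214371523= 38868140.37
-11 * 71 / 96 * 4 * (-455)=355355 / 24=14806.46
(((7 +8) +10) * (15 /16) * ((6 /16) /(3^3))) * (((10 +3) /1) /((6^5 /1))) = 1625 /2985984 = 0.00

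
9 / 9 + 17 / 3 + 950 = 2870 / 3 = 956.67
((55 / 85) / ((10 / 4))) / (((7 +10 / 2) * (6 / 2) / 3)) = 11 / 510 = 0.02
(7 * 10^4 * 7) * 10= 4900000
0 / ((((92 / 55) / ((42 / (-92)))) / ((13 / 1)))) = 0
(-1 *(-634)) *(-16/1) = -10144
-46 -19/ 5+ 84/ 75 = -48.68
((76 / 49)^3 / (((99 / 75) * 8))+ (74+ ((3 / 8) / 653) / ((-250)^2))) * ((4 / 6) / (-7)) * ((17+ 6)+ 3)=-1225262608032414263 / 6654948040125000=-184.11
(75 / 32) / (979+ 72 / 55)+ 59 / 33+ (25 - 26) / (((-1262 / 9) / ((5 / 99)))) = 64331666731 / 35926838112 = 1.79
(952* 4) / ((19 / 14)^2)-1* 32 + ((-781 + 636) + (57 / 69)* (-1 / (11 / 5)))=172630868 / 91333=1890.13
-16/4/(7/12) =-48/7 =-6.86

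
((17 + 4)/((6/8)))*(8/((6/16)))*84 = 50176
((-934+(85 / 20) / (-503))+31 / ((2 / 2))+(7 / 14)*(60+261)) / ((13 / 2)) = -1493927 / 13078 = -114.23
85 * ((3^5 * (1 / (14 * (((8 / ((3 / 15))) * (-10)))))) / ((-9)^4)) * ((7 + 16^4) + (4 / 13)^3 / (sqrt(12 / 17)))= -1114231 / 30240 -17 * sqrt(51) / 6228495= -36.85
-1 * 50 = -50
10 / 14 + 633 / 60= 1577 / 140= 11.26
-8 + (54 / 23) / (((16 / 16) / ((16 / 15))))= -632 / 115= -5.50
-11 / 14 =-0.79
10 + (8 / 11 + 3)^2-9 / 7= 19148 / 847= 22.61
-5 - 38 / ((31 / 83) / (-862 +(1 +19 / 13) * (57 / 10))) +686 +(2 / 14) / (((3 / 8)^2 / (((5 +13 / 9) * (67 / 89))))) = 285236927411 / 3280095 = 86959.96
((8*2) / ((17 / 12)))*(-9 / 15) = -576 / 85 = -6.78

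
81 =81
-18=-18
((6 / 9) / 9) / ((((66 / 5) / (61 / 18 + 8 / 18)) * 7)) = 115 / 37422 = 0.00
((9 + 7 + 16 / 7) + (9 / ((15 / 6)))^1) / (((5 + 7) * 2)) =383 / 420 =0.91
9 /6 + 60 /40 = 3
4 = 4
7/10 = 0.70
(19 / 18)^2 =361 / 324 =1.11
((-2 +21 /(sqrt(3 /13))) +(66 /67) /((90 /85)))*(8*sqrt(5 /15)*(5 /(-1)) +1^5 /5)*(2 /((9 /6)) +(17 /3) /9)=53*(-215 +1407*sqrt(39))*(3 - 200*sqrt(3)) /81405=-1916.49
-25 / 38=-0.66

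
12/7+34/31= 610/217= 2.81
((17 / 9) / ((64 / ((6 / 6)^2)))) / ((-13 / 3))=-17 / 2496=-0.01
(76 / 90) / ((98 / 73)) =1387 / 2205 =0.63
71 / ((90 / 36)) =142 / 5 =28.40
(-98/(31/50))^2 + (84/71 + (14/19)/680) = 11012948554657/440772260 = 24985.58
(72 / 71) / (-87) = -24 / 2059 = -0.01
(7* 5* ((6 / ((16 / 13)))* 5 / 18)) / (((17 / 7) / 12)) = 15925 / 68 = 234.19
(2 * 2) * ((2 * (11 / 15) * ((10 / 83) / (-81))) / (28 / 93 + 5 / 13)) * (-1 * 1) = 70928 / 5573367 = 0.01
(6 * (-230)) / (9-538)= 2.61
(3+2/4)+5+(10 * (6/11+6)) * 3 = 4507/22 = 204.86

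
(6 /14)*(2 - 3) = -3 /7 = -0.43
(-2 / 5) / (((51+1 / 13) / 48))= -156 / 415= -0.38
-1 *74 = -74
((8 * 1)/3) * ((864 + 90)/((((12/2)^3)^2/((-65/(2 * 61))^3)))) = -14555125/1765004256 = -0.01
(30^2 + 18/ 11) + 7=9995/ 11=908.64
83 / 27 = 3.07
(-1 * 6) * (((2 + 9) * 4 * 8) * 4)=-8448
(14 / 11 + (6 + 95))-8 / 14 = 7831 / 77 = 101.70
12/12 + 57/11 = 68/11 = 6.18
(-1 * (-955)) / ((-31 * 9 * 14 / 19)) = -18145 / 3906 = -4.65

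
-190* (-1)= 190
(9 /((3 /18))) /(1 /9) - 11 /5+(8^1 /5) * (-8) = 471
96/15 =32/5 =6.40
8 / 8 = 1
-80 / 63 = -1.27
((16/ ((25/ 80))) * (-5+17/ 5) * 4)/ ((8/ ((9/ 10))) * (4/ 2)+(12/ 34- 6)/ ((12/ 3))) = -156672/ 7825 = -20.02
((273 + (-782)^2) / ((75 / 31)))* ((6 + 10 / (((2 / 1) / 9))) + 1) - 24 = 986214964 / 75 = 13149532.85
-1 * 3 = -3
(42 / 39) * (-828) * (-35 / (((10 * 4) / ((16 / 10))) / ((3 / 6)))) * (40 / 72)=346.77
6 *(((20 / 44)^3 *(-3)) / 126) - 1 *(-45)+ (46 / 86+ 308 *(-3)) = -351945733 / 400631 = -878.48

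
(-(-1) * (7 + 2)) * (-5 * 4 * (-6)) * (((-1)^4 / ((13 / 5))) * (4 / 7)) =21600 / 91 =237.36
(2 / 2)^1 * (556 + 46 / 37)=20618 / 37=557.24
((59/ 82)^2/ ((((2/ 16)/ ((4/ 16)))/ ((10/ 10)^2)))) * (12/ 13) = 0.96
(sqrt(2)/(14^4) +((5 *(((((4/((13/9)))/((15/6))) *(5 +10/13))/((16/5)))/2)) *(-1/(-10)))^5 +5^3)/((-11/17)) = -9601744647193239875/49690817669988352-17 *sqrt(2)/422576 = -193.23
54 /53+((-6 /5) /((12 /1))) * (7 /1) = 169 /530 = 0.32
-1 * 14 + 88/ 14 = -54/ 7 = -7.71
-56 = -56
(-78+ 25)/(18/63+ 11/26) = -9646/129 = -74.78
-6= -6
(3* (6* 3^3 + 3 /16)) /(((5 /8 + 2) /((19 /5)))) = 704.36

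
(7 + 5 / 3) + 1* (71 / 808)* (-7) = 19517 / 2424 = 8.05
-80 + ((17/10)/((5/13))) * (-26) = -4873/25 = -194.92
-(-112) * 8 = 896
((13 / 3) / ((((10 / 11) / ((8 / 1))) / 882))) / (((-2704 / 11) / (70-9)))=-1085007 / 130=-8346.21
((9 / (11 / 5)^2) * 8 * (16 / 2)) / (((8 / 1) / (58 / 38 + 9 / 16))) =142875 / 4598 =31.07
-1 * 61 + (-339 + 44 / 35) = -398.74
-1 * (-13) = 13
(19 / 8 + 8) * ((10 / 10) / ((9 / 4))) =83 / 18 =4.61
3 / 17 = 0.18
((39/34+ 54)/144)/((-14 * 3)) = -625/68544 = -0.01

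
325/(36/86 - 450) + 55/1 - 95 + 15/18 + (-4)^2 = -461833/19332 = -23.89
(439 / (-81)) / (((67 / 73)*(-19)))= 32047 / 103113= 0.31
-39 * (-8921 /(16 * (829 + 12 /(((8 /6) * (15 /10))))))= 26.04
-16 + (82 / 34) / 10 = -2679 / 170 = -15.76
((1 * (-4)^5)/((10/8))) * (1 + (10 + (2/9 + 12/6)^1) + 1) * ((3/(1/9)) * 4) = -6291456/5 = -1258291.20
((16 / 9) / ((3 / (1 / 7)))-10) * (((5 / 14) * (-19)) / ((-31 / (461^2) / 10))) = -189175568150 / 41013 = -4612575.72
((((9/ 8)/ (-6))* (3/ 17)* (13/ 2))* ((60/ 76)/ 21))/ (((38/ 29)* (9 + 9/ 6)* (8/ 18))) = -50895/ 38491264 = -0.00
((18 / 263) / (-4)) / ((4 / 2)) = -9 / 1052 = -0.01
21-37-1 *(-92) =76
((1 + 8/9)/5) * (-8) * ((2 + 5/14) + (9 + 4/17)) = -11036/315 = -35.03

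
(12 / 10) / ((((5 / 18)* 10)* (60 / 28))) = 126 / 625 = 0.20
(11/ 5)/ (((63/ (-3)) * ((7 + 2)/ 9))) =-11/ 105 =-0.10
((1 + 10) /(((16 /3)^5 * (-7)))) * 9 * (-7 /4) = 24057 /4194304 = 0.01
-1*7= -7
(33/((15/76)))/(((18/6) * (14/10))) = 836/21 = 39.81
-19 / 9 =-2.11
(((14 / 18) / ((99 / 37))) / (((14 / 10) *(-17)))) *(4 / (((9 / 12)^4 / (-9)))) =189440 / 136323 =1.39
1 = 1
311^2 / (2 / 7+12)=677047 / 86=7872.64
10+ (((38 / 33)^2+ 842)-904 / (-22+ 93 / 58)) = 1156427224 / 1288287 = 897.65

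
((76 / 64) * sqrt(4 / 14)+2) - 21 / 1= -19+19 * sqrt(14) / 112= -18.37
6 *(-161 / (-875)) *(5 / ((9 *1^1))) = 46 / 75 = 0.61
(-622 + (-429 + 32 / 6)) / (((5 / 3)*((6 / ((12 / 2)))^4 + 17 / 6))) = -18822 / 115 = -163.67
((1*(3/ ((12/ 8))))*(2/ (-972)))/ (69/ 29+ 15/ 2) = -58/ 139239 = -0.00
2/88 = 1/44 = 0.02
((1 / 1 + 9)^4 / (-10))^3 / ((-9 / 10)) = 10000000000 / 9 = 1111111111.11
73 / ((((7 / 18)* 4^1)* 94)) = 657 / 1316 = 0.50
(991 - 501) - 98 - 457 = -65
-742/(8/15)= -5565/4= -1391.25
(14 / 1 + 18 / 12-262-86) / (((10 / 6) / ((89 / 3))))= -11837 / 2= -5918.50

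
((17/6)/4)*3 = 17/8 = 2.12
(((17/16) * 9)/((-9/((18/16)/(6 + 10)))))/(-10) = 0.01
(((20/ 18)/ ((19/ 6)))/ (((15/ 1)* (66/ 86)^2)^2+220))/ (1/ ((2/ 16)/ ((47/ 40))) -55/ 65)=222222065/ 1614657397947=0.00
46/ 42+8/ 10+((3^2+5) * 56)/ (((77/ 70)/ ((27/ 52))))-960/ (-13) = 6693857/ 15015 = 445.81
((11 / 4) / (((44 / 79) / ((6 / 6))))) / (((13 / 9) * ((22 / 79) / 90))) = 2527605 / 2288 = 1104.72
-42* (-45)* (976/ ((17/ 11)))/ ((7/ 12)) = 34784640/ 17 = 2046155.29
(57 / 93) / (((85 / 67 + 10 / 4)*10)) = 1273 / 78275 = 0.02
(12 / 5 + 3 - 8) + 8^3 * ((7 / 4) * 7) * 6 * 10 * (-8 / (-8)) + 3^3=376344.40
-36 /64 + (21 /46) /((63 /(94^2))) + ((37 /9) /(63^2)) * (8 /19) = 15851576539 /249761232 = 63.47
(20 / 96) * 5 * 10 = 125 / 12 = 10.42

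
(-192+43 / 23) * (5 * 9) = -196785 / 23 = -8555.87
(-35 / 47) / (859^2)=-35 / 34680407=-0.00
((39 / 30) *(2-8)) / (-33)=13 / 55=0.24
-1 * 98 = -98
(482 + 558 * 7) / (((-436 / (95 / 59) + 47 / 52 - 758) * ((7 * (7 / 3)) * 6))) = -10838360 / 248807447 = -0.04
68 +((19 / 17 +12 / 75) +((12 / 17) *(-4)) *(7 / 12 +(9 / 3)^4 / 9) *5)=-28057 / 425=-66.02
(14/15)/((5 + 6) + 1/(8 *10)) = 0.08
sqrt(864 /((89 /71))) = 12 * sqrt(37914) /89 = 26.25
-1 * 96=-96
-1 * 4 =-4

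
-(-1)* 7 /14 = 1 /2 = 0.50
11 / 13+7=102 / 13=7.85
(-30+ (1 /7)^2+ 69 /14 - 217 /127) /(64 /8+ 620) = -333051 /7816088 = -0.04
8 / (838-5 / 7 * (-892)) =28 / 5163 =0.01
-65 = -65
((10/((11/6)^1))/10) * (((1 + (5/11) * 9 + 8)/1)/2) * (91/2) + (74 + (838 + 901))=1975.45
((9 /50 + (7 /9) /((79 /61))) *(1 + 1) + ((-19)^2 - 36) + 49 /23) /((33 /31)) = 4165697137 /13491225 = 308.77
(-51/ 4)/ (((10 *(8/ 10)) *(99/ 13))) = -221/ 1056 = -0.21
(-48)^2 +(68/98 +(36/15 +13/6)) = 3394613/1470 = 2309.26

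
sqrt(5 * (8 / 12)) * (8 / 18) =0.81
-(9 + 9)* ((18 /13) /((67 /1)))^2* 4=-23328 /758641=-0.03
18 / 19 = 0.95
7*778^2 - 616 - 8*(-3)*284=4243188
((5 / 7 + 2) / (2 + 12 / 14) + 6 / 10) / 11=31 / 220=0.14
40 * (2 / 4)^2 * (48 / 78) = 80 / 13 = 6.15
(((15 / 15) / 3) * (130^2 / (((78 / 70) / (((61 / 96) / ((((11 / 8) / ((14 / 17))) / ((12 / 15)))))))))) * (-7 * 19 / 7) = -29244.72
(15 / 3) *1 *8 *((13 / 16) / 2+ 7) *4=1185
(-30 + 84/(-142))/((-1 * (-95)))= -2172/6745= -0.32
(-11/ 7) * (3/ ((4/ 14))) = -33/ 2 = -16.50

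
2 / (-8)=-0.25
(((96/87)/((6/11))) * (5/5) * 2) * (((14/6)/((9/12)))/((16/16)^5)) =9856/783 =12.59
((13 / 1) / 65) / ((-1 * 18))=-1 / 90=-0.01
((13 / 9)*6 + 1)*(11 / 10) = 319 / 30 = 10.63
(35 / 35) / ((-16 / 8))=-1 / 2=-0.50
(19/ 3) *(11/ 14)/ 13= 209/ 546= 0.38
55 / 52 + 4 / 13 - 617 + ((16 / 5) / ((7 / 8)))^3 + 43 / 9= -11275680739 / 20065500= -561.94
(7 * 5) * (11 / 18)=385 / 18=21.39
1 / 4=0.25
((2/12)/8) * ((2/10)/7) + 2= 3361/1680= 2.00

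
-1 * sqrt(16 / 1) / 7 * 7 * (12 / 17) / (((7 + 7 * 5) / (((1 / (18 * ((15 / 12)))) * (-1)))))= 16 / 5355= 0.00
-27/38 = -0.71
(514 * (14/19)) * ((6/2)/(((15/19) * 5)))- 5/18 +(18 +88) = 177103/450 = 393.56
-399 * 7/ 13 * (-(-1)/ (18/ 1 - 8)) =-2793/ 130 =-21.48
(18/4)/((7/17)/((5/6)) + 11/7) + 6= 20103/2458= 8.18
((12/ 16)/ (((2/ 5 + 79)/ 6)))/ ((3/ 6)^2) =90/ 397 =0.23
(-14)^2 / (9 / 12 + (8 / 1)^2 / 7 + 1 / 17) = 93296 / 4737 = 19.70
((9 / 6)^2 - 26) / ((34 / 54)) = -2565 / 68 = -37.72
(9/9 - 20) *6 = -114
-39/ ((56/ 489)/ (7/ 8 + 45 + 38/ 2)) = -9897849/ 448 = -22093.41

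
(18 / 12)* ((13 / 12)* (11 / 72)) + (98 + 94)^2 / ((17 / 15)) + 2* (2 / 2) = 318526975 / 9792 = 32529.31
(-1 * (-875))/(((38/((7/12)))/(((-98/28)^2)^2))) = 14706125/7296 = 2015.64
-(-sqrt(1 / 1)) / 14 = 1 / 14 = 0.07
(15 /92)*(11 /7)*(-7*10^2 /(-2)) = 4125 /46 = 89.67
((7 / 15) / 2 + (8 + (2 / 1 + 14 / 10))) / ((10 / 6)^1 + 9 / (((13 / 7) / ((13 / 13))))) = 4537 / 2540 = 1.79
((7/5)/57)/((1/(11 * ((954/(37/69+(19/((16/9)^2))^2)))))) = 110725300224/15756014195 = 7.03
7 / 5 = 1.40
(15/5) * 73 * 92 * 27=543996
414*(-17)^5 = -587820798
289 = 289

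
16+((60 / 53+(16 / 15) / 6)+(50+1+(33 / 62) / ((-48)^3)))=4597066997 / 67297280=68.31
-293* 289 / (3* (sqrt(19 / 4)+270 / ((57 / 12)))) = -2316762720 / 4658741+61136794* sqrt(19) / 13976223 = -478.23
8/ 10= 4/ 5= 0.80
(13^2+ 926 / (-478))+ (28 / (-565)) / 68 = 167.06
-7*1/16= -7/16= -0.44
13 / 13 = 1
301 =301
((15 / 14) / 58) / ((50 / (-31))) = -93 / 8120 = -0.01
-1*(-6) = 6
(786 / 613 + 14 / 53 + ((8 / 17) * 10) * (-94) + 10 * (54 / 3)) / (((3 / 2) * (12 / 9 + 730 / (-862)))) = -124168393320 / 347404877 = -357.42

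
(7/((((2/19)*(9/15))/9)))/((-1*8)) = -1995/16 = -124.69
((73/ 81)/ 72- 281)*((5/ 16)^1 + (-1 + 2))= -11471033/ 31104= -368.80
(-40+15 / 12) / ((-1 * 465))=1 / 12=0.08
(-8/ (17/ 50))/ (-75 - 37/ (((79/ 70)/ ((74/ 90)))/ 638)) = 284400/ 208780961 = 0.00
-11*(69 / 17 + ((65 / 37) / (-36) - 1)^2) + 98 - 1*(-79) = 120.25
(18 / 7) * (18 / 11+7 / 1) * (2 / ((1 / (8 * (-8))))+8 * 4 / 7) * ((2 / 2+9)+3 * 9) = -54665280 / 539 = -101419.81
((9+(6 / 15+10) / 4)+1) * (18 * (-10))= -2268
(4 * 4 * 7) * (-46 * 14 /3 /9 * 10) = -721280 /27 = -26714.07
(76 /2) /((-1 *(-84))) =0.45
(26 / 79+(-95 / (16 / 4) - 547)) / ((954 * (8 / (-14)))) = 23807 / 22752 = 1.05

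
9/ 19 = 0.47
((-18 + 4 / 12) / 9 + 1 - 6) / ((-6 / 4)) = 376 / 81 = 4.64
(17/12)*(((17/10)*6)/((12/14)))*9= 6069/40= 151.72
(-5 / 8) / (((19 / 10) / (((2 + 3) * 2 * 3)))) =-375 / 38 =-9.87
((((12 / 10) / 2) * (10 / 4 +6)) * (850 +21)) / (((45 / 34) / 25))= 251719 / 3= 83906.33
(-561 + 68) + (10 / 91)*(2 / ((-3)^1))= -493.07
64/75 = 0.85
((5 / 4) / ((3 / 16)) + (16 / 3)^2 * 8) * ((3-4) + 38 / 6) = 33728 / 27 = 1249.19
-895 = -895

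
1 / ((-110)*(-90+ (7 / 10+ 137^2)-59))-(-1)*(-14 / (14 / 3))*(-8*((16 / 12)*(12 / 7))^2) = 1797801977 / 14337939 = 125.39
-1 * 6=-6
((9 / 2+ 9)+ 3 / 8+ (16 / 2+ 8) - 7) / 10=183 / 80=2.29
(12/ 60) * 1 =1/ 5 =0.20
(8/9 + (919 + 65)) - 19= 8693/9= 965.89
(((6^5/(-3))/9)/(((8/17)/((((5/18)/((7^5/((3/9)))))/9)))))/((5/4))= -0.00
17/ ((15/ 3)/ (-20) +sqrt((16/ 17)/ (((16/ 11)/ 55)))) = 1156/ 9663 +2992 * sqrt(85)/ 9663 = 2.97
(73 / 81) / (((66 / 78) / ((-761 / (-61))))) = 722189 / 54351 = 13.29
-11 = -11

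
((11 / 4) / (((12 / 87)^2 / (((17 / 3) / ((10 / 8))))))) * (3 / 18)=157267 / 1440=109.21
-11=-11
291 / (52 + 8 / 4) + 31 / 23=2789 / 414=6.74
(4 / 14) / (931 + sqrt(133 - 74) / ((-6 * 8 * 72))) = 6912 * sqrt(59) / 72467765378659 + 3177086976 / 10352537911237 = 0.00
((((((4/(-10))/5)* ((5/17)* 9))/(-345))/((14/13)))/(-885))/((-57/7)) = 13/164366625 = 0.00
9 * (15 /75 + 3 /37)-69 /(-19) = 21657 /3515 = 6.16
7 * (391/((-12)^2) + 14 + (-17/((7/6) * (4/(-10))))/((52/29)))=485257/1872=259.22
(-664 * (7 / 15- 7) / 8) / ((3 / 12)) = 32536 / 15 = 2169.07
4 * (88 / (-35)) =-352 / 35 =-10.06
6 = 6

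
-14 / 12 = -7 / 6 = -1.17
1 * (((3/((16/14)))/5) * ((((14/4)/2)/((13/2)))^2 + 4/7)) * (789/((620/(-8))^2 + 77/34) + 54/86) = 40642924443/158354324960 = 0.26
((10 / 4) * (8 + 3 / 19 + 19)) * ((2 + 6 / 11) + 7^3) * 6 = 29419740 / 209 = 140764.31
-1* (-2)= 2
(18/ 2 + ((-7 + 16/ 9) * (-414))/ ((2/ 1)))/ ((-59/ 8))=-147.80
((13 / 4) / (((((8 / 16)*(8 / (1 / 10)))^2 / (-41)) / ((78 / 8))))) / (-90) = 6929 / 768000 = 0.01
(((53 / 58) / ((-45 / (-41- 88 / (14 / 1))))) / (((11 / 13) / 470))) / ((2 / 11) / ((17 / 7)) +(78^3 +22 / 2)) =182219141 / 162133999965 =0.00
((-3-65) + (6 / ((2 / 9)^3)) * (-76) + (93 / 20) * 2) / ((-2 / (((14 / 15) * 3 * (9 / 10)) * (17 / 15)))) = 59421.51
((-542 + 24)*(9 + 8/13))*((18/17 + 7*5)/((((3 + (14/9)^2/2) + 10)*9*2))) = -178612875/254371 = -702.17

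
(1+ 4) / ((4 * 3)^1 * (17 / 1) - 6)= 5 / 198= 0.03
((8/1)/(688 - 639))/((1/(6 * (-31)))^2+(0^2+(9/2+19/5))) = 1383840/70351211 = 0.02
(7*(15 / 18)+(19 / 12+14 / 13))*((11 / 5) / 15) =583 / 468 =1.25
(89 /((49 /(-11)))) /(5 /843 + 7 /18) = -4951782 /97853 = -50.60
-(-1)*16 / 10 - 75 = -367 / 5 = -73.40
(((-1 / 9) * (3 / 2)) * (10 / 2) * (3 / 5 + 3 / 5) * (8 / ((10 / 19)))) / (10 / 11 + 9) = -836 / 545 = -1.53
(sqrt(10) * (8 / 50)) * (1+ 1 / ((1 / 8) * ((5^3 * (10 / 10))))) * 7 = 3724 * sqrt(10) / 3125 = 3.77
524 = 524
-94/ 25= -3.76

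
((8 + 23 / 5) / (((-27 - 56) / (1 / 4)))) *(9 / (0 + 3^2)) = -63 / 1660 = -0.04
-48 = -48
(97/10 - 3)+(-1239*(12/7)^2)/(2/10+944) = 939749/330470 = 2.84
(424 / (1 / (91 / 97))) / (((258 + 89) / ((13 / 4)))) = 125398 / 33659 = 3.73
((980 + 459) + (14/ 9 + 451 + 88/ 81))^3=3602968455038464/ 531441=6779620795.23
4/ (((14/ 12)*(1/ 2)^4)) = 384/ 7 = 54.86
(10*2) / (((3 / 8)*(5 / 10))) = 320 / 3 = 106.67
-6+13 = 7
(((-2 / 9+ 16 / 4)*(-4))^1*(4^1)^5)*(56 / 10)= -3899392 / 45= -86653.16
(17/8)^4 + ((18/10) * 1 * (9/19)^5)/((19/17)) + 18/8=21851474631197/963499642880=22.68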